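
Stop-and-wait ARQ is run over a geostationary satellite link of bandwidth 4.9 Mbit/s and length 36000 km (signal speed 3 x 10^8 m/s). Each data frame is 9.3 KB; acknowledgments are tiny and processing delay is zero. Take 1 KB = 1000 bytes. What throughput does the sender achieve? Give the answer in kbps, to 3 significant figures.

292 kbps

t_tx = L/R = 74400/4900000 = 0.0151837 s.
t_prop = 36000000/300000000 = 0.12 s; RTT = 0.24 s.
Cycle = t_tx + RTT = 0.255184 s.
Throughput = L / cycle = 74400 / 0.255184 = 292 kbps.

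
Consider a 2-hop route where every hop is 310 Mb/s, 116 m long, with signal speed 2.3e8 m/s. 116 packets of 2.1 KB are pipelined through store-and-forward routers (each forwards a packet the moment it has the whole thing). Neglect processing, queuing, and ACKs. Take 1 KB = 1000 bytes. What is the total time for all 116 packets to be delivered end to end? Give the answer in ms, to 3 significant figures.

Per-hop transmission t_tx = L/R = 16800/310000000 = 0.0541935 ms.
Per-hop propagation t_prop = 116/2.3e+08 = 0.000504348 ms.
Pipeline fill: first packet needs 2·t_tx to clear all hops; remaining 115 packets each add one t_tx.
Total = (2+116-1)·t_tx + 2·t_prop = 117·0.0541935 + 2·0.000504348 = 6.34 ms.

6.34 ms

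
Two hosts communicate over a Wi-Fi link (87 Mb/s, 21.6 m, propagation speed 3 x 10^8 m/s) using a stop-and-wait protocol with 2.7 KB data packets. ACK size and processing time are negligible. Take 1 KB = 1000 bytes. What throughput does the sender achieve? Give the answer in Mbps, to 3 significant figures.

t_tx = L/R = 21600/87000000 = 0.000248276 s.
t_prop = 21.6/300000000 = 7.2e-08 s; RTT = 1.44e-07 s.
Cycle = t_tx + RTT = 0.00024842 s.
Throughput = L / cycle = 21600 / 0.00024842 = 86.9 Mbps.

86.9 Mbps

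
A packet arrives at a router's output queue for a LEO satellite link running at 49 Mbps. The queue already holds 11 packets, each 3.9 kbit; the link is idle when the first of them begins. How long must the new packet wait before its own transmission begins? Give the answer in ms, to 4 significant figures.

Each queued packet: L/R = 3900/49000000 = 0.0795918 ms.
11 queued → 0.87551 ms.
Queuing delay = 0.8755 ms.

0.8755 ms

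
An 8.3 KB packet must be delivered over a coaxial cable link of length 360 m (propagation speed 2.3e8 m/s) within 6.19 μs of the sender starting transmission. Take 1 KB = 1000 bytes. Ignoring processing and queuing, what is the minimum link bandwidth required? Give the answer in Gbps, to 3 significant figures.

14.4 Gbps

L = 66400 bits.
Propagation delay = 360 / 2.3e+08 = 1.56522 μs.
Transmission budget = 6.19 − 1.56522 = 4.62478 μs.
R ≥ L / t_tx = 66400 bits / 4.62478e-06 s = 14.4 Gbps.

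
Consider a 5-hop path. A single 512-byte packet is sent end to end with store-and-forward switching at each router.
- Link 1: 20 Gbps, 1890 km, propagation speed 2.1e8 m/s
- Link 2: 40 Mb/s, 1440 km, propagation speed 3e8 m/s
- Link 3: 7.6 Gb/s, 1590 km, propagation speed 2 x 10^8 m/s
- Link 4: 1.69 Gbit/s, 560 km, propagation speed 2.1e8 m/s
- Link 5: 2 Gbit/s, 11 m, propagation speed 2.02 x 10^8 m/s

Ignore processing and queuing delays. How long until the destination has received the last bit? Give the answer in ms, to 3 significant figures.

24.5 ms

L = 512 × 8 = 4096 bits.
Transmission delays (L/R per hop): 0.0002048, 0.1024, 0.000538947, 0.00242367, 0.002048 ms; sum = 0.107615 ms.
Propagation delays (d/s per hop): 9, 4.8, 7.95, 2.66667, 5.44554e-05 ms; sum = 24.4167 ms.
End-to-end = 24.5 ms.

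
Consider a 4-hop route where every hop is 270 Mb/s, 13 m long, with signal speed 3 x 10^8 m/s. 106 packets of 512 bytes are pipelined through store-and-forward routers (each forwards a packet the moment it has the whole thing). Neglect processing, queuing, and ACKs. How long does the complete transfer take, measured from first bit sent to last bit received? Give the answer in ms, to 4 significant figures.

Per-hop transmission t_tx = L/R = 4096/270000000 = 0.0151704 ms.
Per-hop propagation t_prop = 13/300000000 = 4.33333e-05 ms.
Pipeline fill: first packet needs 4·t_tx to clear all hops; remaining 105 packets each add one t_tx.
Total = (4+106-1)·t_tx + 4·t_prop = 109·0.0151704 + 4·4.33333e-05 = 1.654 ms.

1.654 ms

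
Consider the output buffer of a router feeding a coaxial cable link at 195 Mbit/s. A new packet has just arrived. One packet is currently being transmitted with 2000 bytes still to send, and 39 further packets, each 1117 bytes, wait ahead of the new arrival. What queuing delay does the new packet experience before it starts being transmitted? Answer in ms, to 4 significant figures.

Each queued packet: L/R = 8936/195000000 = 0.0458256 ms.
39 queued → 1.7872 ms.
Plus remaining 16000 bits of current packet: 0.0820513 ms.
Queuing delay = 1.869 ms.

1.869 ms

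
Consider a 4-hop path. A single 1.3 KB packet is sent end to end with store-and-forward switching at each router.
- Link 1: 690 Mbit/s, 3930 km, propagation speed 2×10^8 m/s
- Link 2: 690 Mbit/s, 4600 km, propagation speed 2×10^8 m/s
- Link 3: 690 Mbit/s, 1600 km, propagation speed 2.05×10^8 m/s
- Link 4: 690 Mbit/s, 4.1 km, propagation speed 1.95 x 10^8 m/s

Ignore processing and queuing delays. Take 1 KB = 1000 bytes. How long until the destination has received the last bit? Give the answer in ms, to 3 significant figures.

L = 10400 bits.
Transmission delay per hop = L/R = 10400/690000000 = 0.0150725 ms; 4 hops → 0.0602899 ms.
Propagation delays (d/s per hop): 19.65, 23, 7.80488, 0.0210256 ms; sum = 50.4759 ms.
End-to-end = 50.5 ms.

50.5 ms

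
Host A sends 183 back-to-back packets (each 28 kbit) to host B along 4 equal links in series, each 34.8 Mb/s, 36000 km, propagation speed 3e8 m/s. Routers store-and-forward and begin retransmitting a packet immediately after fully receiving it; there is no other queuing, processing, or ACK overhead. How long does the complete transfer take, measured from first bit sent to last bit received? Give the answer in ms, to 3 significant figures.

Per-hop transmission t_tx = L/R = 28000/34800000 = 0.804598 ms.
Per-hop propagation t_prop = 36000000/300000000 = 120 ms.
Pipeline fill: first packet needs 4·t_tx to clear all hops; remaining 182 packets each add one t_tx.
Total = (4+183-1)·t_tx + 4·t_prop = 186·0.804598 + 4·120 = 630 ms.

630 ms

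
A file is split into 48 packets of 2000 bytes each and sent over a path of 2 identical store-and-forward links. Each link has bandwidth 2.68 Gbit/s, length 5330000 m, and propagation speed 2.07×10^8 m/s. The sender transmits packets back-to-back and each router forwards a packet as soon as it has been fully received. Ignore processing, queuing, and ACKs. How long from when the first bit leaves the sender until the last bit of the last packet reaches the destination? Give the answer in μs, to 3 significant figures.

Per-hop transmission t_tx = L/R = 16000/2680000000 = 5.97015 μs.
Per-hop propagation t_prop = 5330000/2.07e+08 = 25748.8 μs.
Pipeline fill: first packet needs 2·t_tx to clear all hops; remaining 47 packets each add one t_tx.
Total = (2+48-1)·t_tx + 2·t_prop = 49·5.97015 + 2·25748.8 = 51800 μs.

51800 μs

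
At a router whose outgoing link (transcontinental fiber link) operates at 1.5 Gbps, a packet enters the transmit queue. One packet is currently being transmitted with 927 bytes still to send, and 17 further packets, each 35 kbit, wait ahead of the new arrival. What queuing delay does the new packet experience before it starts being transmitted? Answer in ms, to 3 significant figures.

Each queued packet: L/R = 35000/1500000000 = 0.0233333 ms.
17 queued → 0.396667 ms.
Plus remaining 7416 bits of current packet: 0.004944 ms.
Queuing delay = 0.402 ms.

0.402 ms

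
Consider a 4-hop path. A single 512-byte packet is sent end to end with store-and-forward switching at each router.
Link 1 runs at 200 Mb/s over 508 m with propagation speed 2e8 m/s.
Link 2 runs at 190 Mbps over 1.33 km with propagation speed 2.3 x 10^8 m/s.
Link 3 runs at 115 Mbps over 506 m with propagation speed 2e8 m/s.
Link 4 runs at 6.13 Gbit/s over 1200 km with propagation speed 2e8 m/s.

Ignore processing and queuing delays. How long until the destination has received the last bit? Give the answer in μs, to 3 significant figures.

L = 512 × 8 = 4096 bits.
Transmission delays (L/R per hop): 20.48, 21.5579, 35.6174, 0.668189 μs; sum = 78.3235 μs.
Propagation delays (d/s per hop): 2.54, 5.78261, 2.53, 6000 μs; sum = 6010.85 μs.
End-to-end = 6090 μs.

6090 μs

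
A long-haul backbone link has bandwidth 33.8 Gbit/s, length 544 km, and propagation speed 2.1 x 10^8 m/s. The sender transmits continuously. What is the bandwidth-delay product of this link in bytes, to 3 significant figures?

Propagation delay = 544000 / 210000000 = 0.00259048 s.
BDP = R × t_prop = 3.38e+10 × 0.00259048 = 87558100 bits.
In bytes: 87558100/8 = 10900000 bytes.

10900000 bytes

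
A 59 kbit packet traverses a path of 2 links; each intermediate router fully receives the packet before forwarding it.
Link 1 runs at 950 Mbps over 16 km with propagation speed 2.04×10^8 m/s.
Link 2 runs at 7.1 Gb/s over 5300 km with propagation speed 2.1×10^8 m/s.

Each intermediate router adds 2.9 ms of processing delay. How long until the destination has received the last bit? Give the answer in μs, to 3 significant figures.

L = 59000 bits.
Transmission delays (L/R per hop): 62.1053, 8.30986 μs; sum = 70.4151 μs.
Propagation delays (d/s per hop): 78.4314, 25238.1 μs; sum = 25316.5 μs.
Processing at 1 router(s): 1 × 2.9 ms = 2900 μs.
End-to-end = 28300 μs.

28300 μs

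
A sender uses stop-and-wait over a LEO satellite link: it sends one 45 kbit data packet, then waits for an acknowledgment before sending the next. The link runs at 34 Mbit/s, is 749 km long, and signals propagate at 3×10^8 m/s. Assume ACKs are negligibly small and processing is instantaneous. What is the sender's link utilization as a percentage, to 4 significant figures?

t_tx = L/R = 45000/34000000 = 0.00132353 s.
t_prop = 749000/300000000 = 0.00249667 s; RTT = 0.00499333 s.
Cycle = t_tx + RTT = 0.00631686 s.
Utilization = t_tx / cycle = 0.00132353/0.00631686 = 20.95 %.

20.95 %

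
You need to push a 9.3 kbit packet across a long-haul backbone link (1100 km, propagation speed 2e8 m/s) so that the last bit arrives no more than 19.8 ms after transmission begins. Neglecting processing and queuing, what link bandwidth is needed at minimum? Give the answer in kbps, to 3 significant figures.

650 kbps

Propagation delay = 1100000 / 200000000 = 5.5 ms.
Transmission budget = 19.8 − 5.5 = 14.3 ms.
R ≥ L / t_tx = 9300 bits / 0.0143 s = 650 kbps.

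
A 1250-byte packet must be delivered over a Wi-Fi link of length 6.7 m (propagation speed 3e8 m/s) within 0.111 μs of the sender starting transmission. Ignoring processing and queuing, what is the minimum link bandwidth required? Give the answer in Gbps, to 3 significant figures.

113 Gbps

L = 10000 bits.
Propagation delay = 6.7 / 300000000 = 0.0223333 μs.
Transmission budget = 0.111 − 0.0223333 = 0.0886667 μs.
R ≥ L / t_tx = 10000 bits / 8.86667e-08 s = 113 Gbps.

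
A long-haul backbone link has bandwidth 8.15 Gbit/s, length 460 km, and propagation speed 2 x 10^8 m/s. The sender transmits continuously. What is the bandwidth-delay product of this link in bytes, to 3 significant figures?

2340000 bytes

Propagation delay = 460000 / 200000000 = 0.0023 s.
BDP = R × t_prop = 8150000000 × 0.0023 = 18745000 bits.
In bytes: 18745000/8 = 2340000 bytes.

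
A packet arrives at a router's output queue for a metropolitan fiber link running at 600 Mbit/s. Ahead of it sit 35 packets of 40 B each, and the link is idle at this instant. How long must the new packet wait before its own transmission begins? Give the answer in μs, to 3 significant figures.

Each queued packet: L/R = 320/600000000 = 0.533333 μs.
35 queued → 18.6667 μs.
Queuing delay = 18.7 μs.

18.7 μs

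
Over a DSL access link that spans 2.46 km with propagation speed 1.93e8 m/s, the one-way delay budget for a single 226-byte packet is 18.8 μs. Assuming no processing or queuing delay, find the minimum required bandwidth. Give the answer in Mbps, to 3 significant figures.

299 Mbps

L = 1808 bits.
Propagation delay = 2460 / 193000000 = 12.7461 μs.
Transmission budget = 18.8 − 12.7461 = 6.05389 μs.
R ≥ L / t_tx = 1808 bits / 6.05389e-06 s = 299 Mbps.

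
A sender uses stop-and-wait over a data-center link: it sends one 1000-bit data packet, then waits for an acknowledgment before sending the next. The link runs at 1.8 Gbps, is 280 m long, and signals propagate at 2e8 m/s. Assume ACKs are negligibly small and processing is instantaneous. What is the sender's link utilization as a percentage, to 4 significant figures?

16.56 %

t_tx = L/R = 1000/1800000000 = 5.55556e-07 s.
t_prop = 280/200000000 = 1.4e-06 s; RTT = 2.8e-06 s.
Cycle = t_tx + RTT = 3.35556e-06 s.
Utilization = t_tx / cycle = 5.55556e-07/3.35556e-06 = 16.56 %.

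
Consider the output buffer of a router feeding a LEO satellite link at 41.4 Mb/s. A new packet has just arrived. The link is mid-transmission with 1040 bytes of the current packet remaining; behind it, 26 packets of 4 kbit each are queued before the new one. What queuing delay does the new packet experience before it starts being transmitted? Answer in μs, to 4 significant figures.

Each queued packet: L/R = 4000/41400000 = 96.6184 μs.
26 queued → 2512.08 μs.
Plus remaining 8320 bits of current packet: 200.966 μs.
Queuing delay = 2713 μs.

2713 μs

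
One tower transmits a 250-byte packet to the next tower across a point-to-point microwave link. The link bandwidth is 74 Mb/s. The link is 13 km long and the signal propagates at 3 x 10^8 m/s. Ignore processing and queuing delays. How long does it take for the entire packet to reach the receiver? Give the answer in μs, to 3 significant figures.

70.4 μs

L = 250 × 8 = 2000 bits.
Transmission delay = L/R = 2000 / 74000000 = 27.027 μs.
Propagation delay = d/s = 13000 m / 300000000 m/s = 43.3333 μs.
Total = 70.4 μs.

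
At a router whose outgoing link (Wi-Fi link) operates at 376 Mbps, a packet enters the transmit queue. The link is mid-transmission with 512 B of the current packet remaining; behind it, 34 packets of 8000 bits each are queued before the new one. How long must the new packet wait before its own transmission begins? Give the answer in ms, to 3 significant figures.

0.734 ms

Each queued packet: L/R = 8000/376000000 = 0.0212766 ms.
34 queued → 0.723404 ms.
Plus remaining 4096 bits of current packet: 0.0108936 ms.
Queuing delay = 0.734 ms.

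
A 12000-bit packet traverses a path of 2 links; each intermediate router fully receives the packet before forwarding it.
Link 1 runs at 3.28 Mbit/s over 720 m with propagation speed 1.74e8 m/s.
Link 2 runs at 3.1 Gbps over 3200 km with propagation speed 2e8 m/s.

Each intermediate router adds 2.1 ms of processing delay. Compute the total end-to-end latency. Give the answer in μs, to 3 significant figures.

Transmission delays (L/R per hop): 3658.54, 3.87097 μs; sum = 3662.41 μs.
Propagation delays (d/s per hop): 4.13793, 16000 μs; sum = 16004.1 μs.
Processing at 1 router(s): 1 × 2.1 ms = 2100 μs.
End-to-end = 21800 μs.

21800 μs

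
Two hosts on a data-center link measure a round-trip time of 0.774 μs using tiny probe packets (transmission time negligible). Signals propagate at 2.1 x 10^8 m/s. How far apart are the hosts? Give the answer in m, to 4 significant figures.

81.27 m

One-way propagation = RTT/2 = 0.387 μs.
d = s × t = 210000000 × 3.87e-07 = 81.27 m.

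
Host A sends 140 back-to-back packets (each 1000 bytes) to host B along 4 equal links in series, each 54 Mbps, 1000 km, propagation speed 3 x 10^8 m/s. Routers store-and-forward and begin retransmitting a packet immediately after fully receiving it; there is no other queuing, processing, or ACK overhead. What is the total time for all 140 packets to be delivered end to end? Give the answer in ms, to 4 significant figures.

34.52 ms

Per-hop transmission t_tx = L/R = 8000/54000000 = 0.148148 ms.
Per-hop propagation t_prop = 1000000/300000000 = 3.33333 ms.
Pipeline fill: first packet needs 4·t_tx to clear all hops; remaining 139 packets each add one t_tx.
Total = (4+140-1)·t_tx + 4·t_prop = 143·0.148148 + 4·3.33333 = 34.52 ms.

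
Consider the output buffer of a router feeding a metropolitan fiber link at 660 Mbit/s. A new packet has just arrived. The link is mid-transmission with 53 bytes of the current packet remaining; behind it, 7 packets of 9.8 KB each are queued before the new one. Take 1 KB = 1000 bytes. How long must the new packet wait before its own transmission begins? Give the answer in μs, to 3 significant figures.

832 μs

Each queued packet: L/R = 78400/660000000 = 118.788 μs.
7 queued → 831.515 μs.
Plus remaining 424 bits of current packet: 0.642424 μs.
Queuing delay = 832 μs.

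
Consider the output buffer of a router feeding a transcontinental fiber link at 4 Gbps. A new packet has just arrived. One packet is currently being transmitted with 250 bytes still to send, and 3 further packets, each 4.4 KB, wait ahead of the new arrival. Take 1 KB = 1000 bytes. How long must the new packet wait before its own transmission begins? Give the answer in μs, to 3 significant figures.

Each queued packet: L/R = 35200/4000000000 = 8.8 μs.
3 queued → 26.4 μs.
Plus remaining 2000 bits of current packet: 0.5 μs.
Queuing delay = 26.9 μs.

26.9 μs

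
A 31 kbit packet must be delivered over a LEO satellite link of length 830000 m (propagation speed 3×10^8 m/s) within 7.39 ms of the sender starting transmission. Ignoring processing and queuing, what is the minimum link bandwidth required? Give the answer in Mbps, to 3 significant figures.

6.71 Mbps

Propagation delay = 830000 / 300000000 = 2.76667 ms.
Transmission budget = 7.39 − 2.76667 = 4.62333 ms.
R ≥ L / t_tx = 31000 bits / 0.00462333 s = 6.71 Mbps.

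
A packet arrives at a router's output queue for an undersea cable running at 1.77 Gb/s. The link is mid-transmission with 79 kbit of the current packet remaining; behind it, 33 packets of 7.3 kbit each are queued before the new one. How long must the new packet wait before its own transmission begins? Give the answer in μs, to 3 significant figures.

Each queued packet: L/R = 7300/1770000000 = 4.12429 μs.
33 queued → 136.102 μs.
Plus remaining 79000 bits of current packet: 44.6328 μs.
Queuing delay = 181 μs.

181 μs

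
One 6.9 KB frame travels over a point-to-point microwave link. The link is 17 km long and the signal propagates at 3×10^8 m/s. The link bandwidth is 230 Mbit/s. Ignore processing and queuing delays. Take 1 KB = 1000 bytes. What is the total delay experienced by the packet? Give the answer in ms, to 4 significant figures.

0.2967 ms

L = 55200 bits.
Transmission delay = L/R = 55200 / 230000000 = 0.24 ms.
Propagation delay = d/s = 17000 m / 300000000 m/s = 0.0566667 ms.
Total = 0.2967 ms.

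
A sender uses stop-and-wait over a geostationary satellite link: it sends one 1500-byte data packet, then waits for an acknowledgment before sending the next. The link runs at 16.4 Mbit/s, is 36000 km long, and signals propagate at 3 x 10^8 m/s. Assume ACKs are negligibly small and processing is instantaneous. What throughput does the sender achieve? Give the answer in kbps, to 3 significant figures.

49.8 kbps

t_tx = L/R = 12000/1.64e+07 = 0.000731707 s.
t_prop = 36000000/300000000 = 0.12 s; RTT = 0.24 s.
Cycle = t_tx + RTT = 0.240732 s.
Throughput = L / cycle = 12000 / 0.240732 = 49.8 kbps.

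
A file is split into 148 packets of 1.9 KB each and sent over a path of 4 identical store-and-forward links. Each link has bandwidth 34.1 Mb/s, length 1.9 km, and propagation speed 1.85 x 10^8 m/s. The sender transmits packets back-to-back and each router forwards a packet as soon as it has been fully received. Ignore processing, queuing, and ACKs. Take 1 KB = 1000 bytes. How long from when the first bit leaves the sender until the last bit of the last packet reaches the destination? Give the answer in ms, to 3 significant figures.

Per-hop transmission t_tx = L/R = 15200/34100000 = 0.445748 ms.
Per-hop propagation t_prop = 1900/185000000 = 0.0102703 ms.
Pipeline fill: first packet needs 4·t_tx to clear all hops; remaining 147 packets each add one t_tx.
Total = (4+148-1)·t_tx + 4·t_prop = 151·0.445748 + 4·0.0102703 = 67.3 ms.

67.3 ms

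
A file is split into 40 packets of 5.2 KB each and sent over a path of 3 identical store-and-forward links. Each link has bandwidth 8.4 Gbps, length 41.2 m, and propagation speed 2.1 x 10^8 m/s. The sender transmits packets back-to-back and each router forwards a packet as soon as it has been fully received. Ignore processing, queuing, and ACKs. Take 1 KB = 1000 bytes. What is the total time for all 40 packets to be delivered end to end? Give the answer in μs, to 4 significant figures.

Per-hop transmission t_tx = L/R = 41600/8400000000 = 4.95238 μs.
Per-hop propagation t_prop = 41.2/210000000 = 0.19619 μs.
Pipeline fill: first packet needs 3·t_tx to clear all hops; remaining 39 packets each add one t_tx.
Total = (3+40-1)·t_tx + 3·t_prop = 42·4.95238 + 3·0.19619 = 208.6 μs.

208.6 μs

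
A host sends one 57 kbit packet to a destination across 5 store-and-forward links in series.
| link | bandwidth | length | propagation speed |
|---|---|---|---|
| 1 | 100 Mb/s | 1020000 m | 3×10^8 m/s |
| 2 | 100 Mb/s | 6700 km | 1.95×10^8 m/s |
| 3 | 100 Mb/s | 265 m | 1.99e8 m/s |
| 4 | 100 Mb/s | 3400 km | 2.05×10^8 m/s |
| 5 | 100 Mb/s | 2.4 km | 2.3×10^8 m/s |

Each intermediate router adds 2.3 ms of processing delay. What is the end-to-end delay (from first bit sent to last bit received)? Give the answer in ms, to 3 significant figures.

66.4 ms

L = 57000 bits.
Transmission delay per hop = L/R = 57000/100000000 = 0.57 ms; 5 hops → 2.85 ms.
Propagation delays (d/s per hop): 3.4, 34.359, 0.00133166, 16.5854, 0.0104348 ms; sum = 54.3561 ms.
Processing at 4 router(s): 4 × 2.3 ms = 9.2 ms.
End-to-end = 66.4 ms.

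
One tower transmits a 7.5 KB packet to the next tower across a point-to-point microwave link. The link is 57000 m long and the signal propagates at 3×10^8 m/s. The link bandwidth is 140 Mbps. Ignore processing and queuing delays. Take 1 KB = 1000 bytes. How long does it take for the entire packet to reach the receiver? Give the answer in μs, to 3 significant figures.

L = 60000 bits.
Transmission delay = L/R = 60000 / 140000000 = 428.571 μs.
Propagation delay = d/s = 57000 m / 300000000 m/s = 190 μs.
Total = 619 μs.

619 μs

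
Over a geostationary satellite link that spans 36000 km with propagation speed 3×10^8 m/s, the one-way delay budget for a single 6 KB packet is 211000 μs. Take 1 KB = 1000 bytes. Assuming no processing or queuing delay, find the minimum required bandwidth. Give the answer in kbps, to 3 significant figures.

L = 48000 bits.
Propagation delay = 36000000 / 300000000 = 120000 μs.
Transmission budget = 211000 − 120000 = 91000 μs.
R ≥ L / t_tx = 48000 bits / 0.091 s = 527 kbps.

527 kbps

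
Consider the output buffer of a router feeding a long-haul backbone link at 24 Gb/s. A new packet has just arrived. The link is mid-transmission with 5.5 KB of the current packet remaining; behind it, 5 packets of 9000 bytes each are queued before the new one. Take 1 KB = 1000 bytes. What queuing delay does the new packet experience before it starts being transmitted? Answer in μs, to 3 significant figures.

Each queued packet: L/R = 72000/24000000000 = 3 μs.
5 queued → 15 μs.
Plus remaining 44000 bits of current packet: 1.83333 μs.
Queuing delay = 16.8 μs.

16.8 μs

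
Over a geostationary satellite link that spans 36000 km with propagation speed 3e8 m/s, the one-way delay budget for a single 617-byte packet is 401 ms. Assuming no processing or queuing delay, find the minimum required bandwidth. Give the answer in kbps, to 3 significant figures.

L = 4936 bits.
Propagation delay = 36000000 / 300000000 = 120 ms.
Transmission budget = 401 − 120 = 281 ms.
R ≥ L / t_tx = 4936 bits / 0.281 s = 17.6 kbps.

17.6 kbps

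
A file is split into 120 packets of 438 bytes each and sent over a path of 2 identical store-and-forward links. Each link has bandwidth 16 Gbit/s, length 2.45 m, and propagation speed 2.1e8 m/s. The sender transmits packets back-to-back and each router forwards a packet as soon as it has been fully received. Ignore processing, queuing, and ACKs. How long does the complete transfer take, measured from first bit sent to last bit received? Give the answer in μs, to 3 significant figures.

Per-hop transmission t_tx = L/R = 3504/16000000000 = 0.219 μs.
Per-hop propagation t_prop = 2.45/210000000 = 0.0116667 μs.
Pipeline fill: first packet needs 2·t_tx to clear all hops; remaining 119 packets each add one t_tx.
Total = (2+120-1)·t_tx + 2·t_prop = 121·0.219 + 2·0.0116667 = 26.5 μs.

26.5 μs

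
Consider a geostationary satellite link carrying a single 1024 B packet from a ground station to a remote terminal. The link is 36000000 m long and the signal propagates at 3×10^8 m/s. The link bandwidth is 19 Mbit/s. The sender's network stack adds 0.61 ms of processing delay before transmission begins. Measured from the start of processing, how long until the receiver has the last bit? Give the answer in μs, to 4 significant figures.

121000 μs

L = 1024 × 8 = 8192 bits.
Transmission delay = L/R = 8192 / 19000000 = 431.158 μs.
Propagation delay = d/s = 36000000 m / 300000000 m/s = 120000 μs.
Plus processing delay 0.61 ms = 610 μs.
Total = 121000 μs.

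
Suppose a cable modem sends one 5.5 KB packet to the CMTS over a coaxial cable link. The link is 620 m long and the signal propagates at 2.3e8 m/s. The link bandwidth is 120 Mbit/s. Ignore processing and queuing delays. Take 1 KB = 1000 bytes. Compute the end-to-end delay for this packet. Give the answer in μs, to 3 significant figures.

L = 44000 bits.
Transmission delay = L/R = 44000 / 120000000 = 366.667 μs.
Propagation delay = d/s = 620 m / 2.3e+08 m/s = 2.69565 μs.
Total = 369 μs.

369 μs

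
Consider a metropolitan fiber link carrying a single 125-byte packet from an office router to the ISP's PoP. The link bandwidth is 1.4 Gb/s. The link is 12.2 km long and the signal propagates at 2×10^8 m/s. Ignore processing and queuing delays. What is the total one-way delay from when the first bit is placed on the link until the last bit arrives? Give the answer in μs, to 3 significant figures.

61.7 μs

L = 125 × 8 = 1000 bits.
Transmission delay = L/R = 1000 / 1400000000 = 0.714286 μs.
Propagation delay = d/s = 12200 m / 200000000 m/s = 61 μs.
Total = 61.7 μs.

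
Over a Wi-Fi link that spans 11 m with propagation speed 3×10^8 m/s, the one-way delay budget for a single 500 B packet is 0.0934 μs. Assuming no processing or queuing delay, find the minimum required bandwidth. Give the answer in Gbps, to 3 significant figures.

L = 4000 bits.
Propagation delay = 11 / 300000000 = 0.0366667 μs.
Transmission budget = 0.0934 − 0.0366667 = 0.0567333 μs.
R ≥ L / t_tx = 4000 bits / 5.67333e-08 s = 70.5 Gbps.

70.5 Gbps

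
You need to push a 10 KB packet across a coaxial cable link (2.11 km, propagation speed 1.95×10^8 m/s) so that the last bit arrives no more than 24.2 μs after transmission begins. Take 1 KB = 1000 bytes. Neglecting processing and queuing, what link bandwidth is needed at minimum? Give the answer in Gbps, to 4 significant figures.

L = 80000 bits.
Propagation delay = 2110 / 195000000 = 10.8205 μs.
Transmission budget = 24.2 − 10.8205 = 13.3795 μs.
R ≥ L / t_tx = 80000 bits / 1.33795e-05 s = 5.979 Gbps.

5.979 Gbps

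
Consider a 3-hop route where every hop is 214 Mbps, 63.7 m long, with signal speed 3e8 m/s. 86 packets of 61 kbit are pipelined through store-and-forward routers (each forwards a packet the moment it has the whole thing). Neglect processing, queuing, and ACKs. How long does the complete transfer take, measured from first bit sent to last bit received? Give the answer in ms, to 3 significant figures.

25.1 ms

Per-hop transmission t_tx = L/R = 61000/214000000 = 0.285047 ms.
Per-hop propagation t_prop = 63.7/300000000 = 0.000212333 ms.
Pipeline fill: first packet needs 3·t_tx to clear all hops; remaining 85 packets each add one t_tx.
Total = (3+86-1)·t_tx + 3·t_prop = 88·0.285047 + 3·0.000212333 = 25.1 ms.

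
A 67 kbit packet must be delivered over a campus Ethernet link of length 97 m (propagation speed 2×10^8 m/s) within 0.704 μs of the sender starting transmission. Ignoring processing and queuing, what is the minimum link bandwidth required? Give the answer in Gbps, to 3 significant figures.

306 Gbps

Propagation delay = 97 / 200000000 = 0.485 μs.
Transmission budget = 0.704 − 0.485 = 0.219 μs.
R ≥ L / t_tx = 67000 bits / 2.19e-07 s = 306 Gbps.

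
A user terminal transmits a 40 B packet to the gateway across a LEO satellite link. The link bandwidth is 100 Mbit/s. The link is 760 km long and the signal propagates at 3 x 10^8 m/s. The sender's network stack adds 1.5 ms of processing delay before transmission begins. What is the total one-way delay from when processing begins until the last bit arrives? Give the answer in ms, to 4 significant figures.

4.037 ms

L = 40 × 8 = 320 bits.
Transmission delay = L/R = 320 / 100000000 = 0.0032 ms.
Propagation delay = d/s = 760000 m / 300000000 m/s = 2.53333 ms.
Plus processing delay 1.5 ms = 1.5 ms.
Total = 4.037 ms.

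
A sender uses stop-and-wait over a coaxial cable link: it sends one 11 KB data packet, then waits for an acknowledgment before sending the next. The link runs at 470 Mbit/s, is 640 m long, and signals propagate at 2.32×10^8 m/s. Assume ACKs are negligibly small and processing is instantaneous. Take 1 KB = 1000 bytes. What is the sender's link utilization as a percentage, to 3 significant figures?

97.1 %

t_tx = L/R = 88000/470000000 = 0.000187234 s.
t_prop = 640/2.32e+08 = 2.75862e-06 s; RTT = 5.51724e-06 s.
Cycle = t_tx + RTT = 0.000192751 s.
Utilization = t_tx / cycle = 0.000187234/0.000192751 = 97.1 %.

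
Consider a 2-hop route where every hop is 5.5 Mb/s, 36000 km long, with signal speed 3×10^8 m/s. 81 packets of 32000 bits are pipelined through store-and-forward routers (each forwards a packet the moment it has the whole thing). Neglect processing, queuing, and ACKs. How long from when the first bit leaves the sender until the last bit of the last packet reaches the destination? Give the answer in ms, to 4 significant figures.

717.1 ms

Per-hop transmission t_tx = L/R = 32000/5500000 = 5.81818 ms.
Per-hop propagation t_prop = 36000000/300000000 = 120 ms.
Pipeline fill: first packet needs 2·t_tx to clear all hops; remaining 80 packets each add one t_tx.
Total = (2+81-1)·t_tx + 2·t_prop = 82·5.81818 + 2·120 = 717.1 ms.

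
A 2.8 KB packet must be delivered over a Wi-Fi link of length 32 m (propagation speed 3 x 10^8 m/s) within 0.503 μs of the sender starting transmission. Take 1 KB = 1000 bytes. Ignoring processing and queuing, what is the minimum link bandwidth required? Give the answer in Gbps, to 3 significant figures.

L = 22400 bits.
Propagation delay = 32 / 300000000 = 0.106667 μs.
Transmission budget = 0.503 − 0.106667 = 0.396333 μs.
R ≥ L / t_tx = 22400 bits / 3.96333e-07 s = 56.5 Gbps.

56.5 Gbps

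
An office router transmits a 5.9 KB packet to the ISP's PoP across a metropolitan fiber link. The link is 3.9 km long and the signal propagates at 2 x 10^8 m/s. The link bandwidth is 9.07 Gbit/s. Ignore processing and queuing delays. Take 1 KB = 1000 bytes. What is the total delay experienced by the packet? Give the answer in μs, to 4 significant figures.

24.70 μs

L = 47200 bits.
Transmission delay = L/R = 47200 / 9070000000 = 5.20397 μs.
Propagation delay = d/s = 3900 m / 200000000 m/s = 19.5 μs.
Total = 24.70 μs.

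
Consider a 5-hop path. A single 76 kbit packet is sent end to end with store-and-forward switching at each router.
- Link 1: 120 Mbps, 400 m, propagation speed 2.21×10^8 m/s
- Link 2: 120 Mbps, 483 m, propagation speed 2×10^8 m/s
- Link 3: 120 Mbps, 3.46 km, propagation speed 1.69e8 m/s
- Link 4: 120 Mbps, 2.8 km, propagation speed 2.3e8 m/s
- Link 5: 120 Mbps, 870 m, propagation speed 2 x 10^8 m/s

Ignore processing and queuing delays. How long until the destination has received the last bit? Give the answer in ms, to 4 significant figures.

L = 76000 bits.
Transmission delay per hop = L/R = 76000/120000000 = 0.633333 ms; 5 hops → 3.16667 ms.
Propagation delays (d/s per hop): 0.00180995, 0.002415, 0.0204734, 0.0121739, 0.00435 ms; sum = 0.0412222 ms.
End-to-end = 3.208 ms.

3.208 ms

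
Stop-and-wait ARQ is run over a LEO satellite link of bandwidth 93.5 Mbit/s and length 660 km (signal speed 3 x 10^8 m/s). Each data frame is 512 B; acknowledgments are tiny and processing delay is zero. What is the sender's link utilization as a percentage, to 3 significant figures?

0.986 %

t_tx = L/R = 4096/93500000 = 4.38075e-05 s.
t_prop = 660000/300000000 = 0.0022 s; RTT = 0.0044 s.
Cycle = t_tx + RTT = 0.00444381 s.
Utilization = t_tx / cycle = 4.38075e-05/0.00444381 = 0.986 %.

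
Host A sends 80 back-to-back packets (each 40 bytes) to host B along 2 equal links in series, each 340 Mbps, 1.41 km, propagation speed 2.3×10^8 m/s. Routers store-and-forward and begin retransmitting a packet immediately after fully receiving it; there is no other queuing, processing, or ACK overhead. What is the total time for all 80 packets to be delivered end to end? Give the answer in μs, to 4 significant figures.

Per-hop transmission t_tx = L/R = 320/340000000 = 0.941176 μs.
Per-hop propagation t_prop = 1410/2.3e+08 = 6.13043 μs.
Pipeline fill: first packet needs 2·t_tx to clear all hops; remaining 79 packets each add one t_tx.
Total = (2+80-1)·t_tx + 2·t_prop = 81·0.941176 + 2·6.13043 = 88.50 μs.

88.50 μs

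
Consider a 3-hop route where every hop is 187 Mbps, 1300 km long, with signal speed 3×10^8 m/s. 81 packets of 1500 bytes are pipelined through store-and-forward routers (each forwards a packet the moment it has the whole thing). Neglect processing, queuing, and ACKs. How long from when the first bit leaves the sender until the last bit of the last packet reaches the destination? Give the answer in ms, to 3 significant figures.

18.3 ms

Per-hop transmission t_tx = L/R = 12000/187000000 = 0.0641711 ms.
Per-hop propagation t_prop = 1300000/300000000 = 4.33333 ms.
Pipeline fill: first packet needs 3·t_tx to clear all hops; remaining 80 packets each add one t_tx.
Total = (3+81-1)·t_tx + 3·t_prop = 83·0.0641711 + 3·4.33333 = 18.3 ms.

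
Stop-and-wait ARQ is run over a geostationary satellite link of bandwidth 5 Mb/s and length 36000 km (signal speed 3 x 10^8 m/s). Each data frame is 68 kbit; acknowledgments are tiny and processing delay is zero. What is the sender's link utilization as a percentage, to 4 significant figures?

5.363 %

t_tx = L/R = 68000/5000000 = 0.0136 s.
t_prop = 36000000/300000000 = 0.12 s; RTT = 0.24 s.
Cycle = t_tx + RTT = 0.2536 s.
Utilization = t_tx / cycle = 0.0136/0.2536 = 5.363 %.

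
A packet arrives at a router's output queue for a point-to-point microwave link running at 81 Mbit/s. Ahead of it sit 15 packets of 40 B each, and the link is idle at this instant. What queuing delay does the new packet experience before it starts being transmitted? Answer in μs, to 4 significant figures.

59.26 μs

Each queued packet: L/R = 320/81000000 = 3.95062 μs.
15 queued → 59.2593 μs.
Queuing delay = 59.26 μs.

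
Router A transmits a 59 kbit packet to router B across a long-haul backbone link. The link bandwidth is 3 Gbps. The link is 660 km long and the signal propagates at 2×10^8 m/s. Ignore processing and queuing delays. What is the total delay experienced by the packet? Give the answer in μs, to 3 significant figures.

3320 μs

L = 59000 bits.
Transmission delay = L/R = 59000 / 3000000000 = 19.6667 μs.
Propagation delay = d/s = 660000 m / 200000000 m/s = 3300 μs.
Total = 3320 μs.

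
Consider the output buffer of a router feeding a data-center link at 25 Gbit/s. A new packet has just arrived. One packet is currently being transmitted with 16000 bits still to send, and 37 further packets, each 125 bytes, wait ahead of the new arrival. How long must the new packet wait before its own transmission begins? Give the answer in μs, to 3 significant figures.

2.12 μs

Each queued packet: L/R = 1000/25000000000 = 0.04 μs.
37 queued → 1.48 μs.
Plus remaining 16000 bits of current packet: 0.64 μs.
Queuing delay = 2.12 μs.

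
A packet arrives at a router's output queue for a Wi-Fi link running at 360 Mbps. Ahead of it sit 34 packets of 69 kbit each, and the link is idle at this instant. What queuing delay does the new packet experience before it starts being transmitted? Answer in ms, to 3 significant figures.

6.52 ms

Each queued packet: L/R = 69000/360000000 = 0.191667 ms.
34 queued → 6.51667 ms.
Queuing delay = 6.52 ms.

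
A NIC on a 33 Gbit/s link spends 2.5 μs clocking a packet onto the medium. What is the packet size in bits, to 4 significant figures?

L = R × t_tx = 33000000000 b/s × 2.5e-06 s = 82500 bits.

82500 bits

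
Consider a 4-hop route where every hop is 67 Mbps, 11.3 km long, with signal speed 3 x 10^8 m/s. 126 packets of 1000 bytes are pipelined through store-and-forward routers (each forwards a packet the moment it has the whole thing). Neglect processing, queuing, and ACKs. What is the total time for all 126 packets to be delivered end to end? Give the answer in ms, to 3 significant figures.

Per-hop transmission t_tx = L/R = 8000/67000000 = 0.119403 ms.
Per-hop propagation t_prop = 11300/300000000 = 0.0376667 ms.
Pipeline fill: first packet needs 4·t_tx to clear all hops; remaining 125 packets each add one t_tx.
Total = (4+126-1)·t_tx + 4·t_prop = 129·0.119403 + 4·0.0376667 = 15.6 ms.

15.6 ms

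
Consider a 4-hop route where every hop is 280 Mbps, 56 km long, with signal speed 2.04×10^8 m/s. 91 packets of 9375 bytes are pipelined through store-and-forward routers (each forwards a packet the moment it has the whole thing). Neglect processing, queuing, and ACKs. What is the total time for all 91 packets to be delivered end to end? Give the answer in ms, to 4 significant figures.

26.28 ms

Per-hop transmission t_tx = L/R = 75000/280000000 = 0.267857 ms.
Per-hop propagation t_prop = 56000/204000000 = 0.27451 ms.
Pipeline fill: first packet needs 4·t_tx to clear all hops; remaining 90 packets each add one t_tx.
Total = (4+91-1)·t_tx + 4·t_prop = 94·0.267857 + 4·0.27451 = 26.28 ms.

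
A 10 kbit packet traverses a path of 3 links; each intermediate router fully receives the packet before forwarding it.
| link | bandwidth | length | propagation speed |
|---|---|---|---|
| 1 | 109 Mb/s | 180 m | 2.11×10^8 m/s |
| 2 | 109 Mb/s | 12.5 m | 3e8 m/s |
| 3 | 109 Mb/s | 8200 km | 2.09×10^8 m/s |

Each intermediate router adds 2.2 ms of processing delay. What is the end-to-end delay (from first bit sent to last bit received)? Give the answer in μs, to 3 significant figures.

43900 μs

L = 10000 bits.
Transmission delay per hop = L/R = 10000/109000000 = 91.7431 μs; 3 hops → 275.229 μs.
Propagation delays (d/s per hop): 0.853081, 0.0416667, 39234.4 μs; sum = 39235.3 μs.
Processing at 2 router(s): 2 × 2.2 ms = 4400 μs.
End-to-end = 43900 μs.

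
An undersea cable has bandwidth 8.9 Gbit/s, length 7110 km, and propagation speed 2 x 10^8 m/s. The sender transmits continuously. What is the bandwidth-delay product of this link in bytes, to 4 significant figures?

39550000 bytes

Propagation delay = 7110000 / 200000000 = 0.03555 s.
BDP = R × t_prop = 8900000000 × 0.03555 = 316395000 bits.
In bytes: 316395000/8 = 39550000 bytes.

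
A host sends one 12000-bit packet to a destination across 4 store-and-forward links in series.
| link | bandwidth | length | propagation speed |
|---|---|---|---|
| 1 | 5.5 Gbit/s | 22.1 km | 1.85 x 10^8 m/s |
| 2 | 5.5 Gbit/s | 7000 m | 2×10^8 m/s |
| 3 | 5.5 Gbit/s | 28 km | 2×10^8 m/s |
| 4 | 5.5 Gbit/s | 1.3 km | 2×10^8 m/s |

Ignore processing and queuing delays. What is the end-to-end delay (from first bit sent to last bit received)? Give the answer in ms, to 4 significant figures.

0.3097 ms

Transmission delay per hop = L/R = 12000/5500000000 = 0.00218182 ms; 4 hops → 0.00872727 ms.
Propagation delays (d/s per hop): 0.119459, 0.035, 0.14, 0.0065 ms; sum = 0.300959 ms.
End-to-end = 0.3097 ms.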